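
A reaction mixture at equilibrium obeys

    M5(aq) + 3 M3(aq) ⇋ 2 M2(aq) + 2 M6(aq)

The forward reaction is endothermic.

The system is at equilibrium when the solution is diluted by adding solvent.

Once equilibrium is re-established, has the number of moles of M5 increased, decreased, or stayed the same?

Dilution scales every aqueous concentration by the same factor. Δn_aq = 4 − 4 = 0, so Q is unchanged — no shift.
No net shift occurs, so the amount of M5 is unchanged.

unchanged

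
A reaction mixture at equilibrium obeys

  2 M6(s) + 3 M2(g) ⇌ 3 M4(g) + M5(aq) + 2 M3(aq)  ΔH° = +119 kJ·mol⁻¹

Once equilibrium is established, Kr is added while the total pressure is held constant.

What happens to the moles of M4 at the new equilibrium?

unchanged

Adding inert gas at constant total pressure expands the volume, scaling every reacting partial pressure by the same factor. Δn_gas = 3 − 3 = 0, so Q is unchanged — no shift.
No net shift occurs, so the amount of M4 is unchanged.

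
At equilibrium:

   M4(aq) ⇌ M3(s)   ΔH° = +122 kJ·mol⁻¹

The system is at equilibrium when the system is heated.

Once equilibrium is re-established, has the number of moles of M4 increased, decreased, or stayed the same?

decreases

The forward reaction is endothermic. Raising T favours the endothermic direction — shift to the right.
The net shift is to the right. M4 is a reactant, so its amount decreases.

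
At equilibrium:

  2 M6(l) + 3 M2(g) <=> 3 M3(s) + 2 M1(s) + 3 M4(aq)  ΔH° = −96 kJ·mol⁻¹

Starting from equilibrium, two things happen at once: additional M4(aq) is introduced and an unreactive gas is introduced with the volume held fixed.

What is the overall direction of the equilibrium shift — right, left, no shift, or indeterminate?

Adding M4 (aq), a product, drives the reaction to the left.
At constant volume, adding an inert gas leaves every reacting species' partial pressure unchanged, so Q is unchanged — no shift from this change.
Only the nonzero effect(s) matter; the net shift is to the left.

left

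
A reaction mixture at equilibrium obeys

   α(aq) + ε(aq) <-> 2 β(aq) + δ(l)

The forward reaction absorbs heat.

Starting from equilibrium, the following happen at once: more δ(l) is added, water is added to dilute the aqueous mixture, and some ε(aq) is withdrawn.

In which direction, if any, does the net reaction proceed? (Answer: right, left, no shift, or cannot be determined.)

left

δ is a pure liquid; its activity is 1 regardless of amount, so Q is unaffected — no shift from this change.
Dilution scales every aqueous concentration by the same factor. Δn_aq = 2 − 2 = 0, so Q is unchanged — no shift.
Removing ε (aq), a reactant, drives the reaction to the left.
Only the nonzero effect(s) matter; the net shift is to the left.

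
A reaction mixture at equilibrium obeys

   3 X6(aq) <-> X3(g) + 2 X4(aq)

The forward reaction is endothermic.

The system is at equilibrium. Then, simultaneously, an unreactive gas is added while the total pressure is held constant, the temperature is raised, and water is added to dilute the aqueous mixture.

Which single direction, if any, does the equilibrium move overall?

cannot be determined

Adding inert gas at constant total pressure expands the volume and lowers every reacting partial pressure. With Δn_gas = 1 − 0 = +1, Q moves away from K toward the side with fewer gas moles, so the system shifts toward the side with more gas moles — to the right.
The forward reaction is endothermic. Raising T favours the endothermic direction — shift to the right.
Dilution lowers every aqueous concentration by the same factor. Δn_aq = 2 − 3 = -1, so the system shifts toward the side with more dissolved moles — to the left.
The individual effects push in opposite directions; without quantitative information the net direction cannot be determined.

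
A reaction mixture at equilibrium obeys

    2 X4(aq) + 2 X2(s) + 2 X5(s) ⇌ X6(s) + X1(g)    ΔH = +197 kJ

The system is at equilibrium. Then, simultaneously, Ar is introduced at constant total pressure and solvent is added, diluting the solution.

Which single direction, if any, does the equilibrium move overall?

cannot be determined

Adding inert gas at constant total pressure expands the volume and lowers every reacting partial pressure. With Δn_gas = 1 − 0 = +1, Q moves away from K toward the side with fewer gas moles, so the system shifts toward the side with more gas moles — to the right.
Dilution lowers every aqueous concentration by the same factor. Δn_aq = 0 − 2 = -2, so the system shifts toward the side with more dissolved moles — to the left.
The individual effects push in opposite directions; without quantitative information the net direction cannot be determined.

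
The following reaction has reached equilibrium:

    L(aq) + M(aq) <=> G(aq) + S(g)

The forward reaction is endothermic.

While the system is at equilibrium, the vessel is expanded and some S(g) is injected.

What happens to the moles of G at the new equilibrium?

cannot be determined

Gas moles: reactants 0, products 1 (Δn_gas = +1). Expansion shifts the system toward the side with more moles of gas — to the right.
Adding S (g), a product, drives the reaction to the left.
The two effects oppose each other, so the net shift — and hence the change in G — cannot be determined from the given information.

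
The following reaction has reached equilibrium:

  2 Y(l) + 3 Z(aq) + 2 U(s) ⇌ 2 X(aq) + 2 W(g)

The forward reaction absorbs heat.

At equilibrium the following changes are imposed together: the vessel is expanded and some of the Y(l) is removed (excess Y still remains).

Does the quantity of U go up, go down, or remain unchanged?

Gas moles: reactants 0, products 2 (Δn_gas = +2). Expansion shifts the system toward the side with more moles of gas — to the right.
Y is a pure liquid; its activity is 1 regardless of amount, so Q is unaffected — no shift from this change.
The net shift is to the right. U is a reactant, so its amount decreases.

decreases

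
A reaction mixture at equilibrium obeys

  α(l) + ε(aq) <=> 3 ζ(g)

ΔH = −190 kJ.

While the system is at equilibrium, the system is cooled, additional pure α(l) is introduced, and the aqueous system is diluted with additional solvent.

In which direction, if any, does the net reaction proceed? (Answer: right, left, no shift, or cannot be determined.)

cannot be determined

The forward reaction is exothermic. Lowering T favours the exothermic direction — shift to the right.
α is a pure liquid; its activity is 1 regardless of amount, so Q is unaffected — no shift from this change.
Dilution lowers every aqueous concentration by the same factor. Δn_aq = 0 − 1 = -1, so the system shifts toward the side with more dissolved moles — to the left.
The individual effects push in opposite directions; without quantitative information the net direction cannot be determined.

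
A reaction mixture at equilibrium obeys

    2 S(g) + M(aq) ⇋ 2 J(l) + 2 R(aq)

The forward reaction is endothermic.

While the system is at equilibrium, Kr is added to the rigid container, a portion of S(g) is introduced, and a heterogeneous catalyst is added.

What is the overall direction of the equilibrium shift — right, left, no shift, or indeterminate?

At constant volume, adding an inert gas leaves every reacting species' partial pressure unchanged, so Q is unchanged — no shift from this change.
Adding S (g), a reactant, drives the reaction to the right.
A catalyst speeds both forward and reverse rates equally; it changes neither Q nor K — no shift from this change.
Only the nonzero effect(s) matter; the net shift is to the right.

right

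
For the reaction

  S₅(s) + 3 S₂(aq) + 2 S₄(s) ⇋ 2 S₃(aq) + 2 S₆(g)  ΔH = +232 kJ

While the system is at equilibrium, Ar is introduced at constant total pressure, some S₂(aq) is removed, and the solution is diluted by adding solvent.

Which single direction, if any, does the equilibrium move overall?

cannot be determined

Adding inert gas at constant total pressure expands the volume and lowers every reacting partial pressure. With Δn_gas = 2 − 0 = +2, Q moves away from K toward the side with fewer gas moles, so the system shifts toward the side with more gas moles — to the right.
Removing S₂ (aq), a reactant, drives the reaction to the left.
Dilution lowers every aqueous concentration by the same factor. Δn_aq = 2 − 3 = -1, so the system shifts toward the side with more dissolved moles — to the left.
The individual effects push in opposite directions; without quantitative information the net direction cannot be determined.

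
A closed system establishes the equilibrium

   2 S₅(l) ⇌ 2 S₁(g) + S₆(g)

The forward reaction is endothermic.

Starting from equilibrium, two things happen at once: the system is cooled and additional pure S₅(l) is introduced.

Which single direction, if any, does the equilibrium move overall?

left

The forward reaction is endothermic. Lowering T favours the exothermic direction — shift to the left.
S₅ is a pure liquid; its activity is 1 regardless of amount, so Q is unaffected — no shift from this change.
Only the nonzero effect(s) matter; the net shift is to the left.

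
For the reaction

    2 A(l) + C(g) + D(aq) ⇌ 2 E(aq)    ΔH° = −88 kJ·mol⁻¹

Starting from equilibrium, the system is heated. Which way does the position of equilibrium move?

left

The forward reaction is exothermic. Raising T favours the endothermic direction — shift to the left.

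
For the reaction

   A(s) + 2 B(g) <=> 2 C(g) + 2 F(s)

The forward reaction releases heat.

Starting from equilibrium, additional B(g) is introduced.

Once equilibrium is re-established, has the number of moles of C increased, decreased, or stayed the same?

increases

Adding B (g), a reactant, drives the reaction to the right.
The net shift is to the right. C is a product, so its amount increases.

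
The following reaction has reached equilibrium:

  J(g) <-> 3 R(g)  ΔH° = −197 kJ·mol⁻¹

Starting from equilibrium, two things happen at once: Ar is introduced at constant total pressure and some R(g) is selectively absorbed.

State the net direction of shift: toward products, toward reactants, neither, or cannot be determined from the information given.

Adding inert gas at constant total pressure expands the volume and lowers every reacting partial pressure. With Δn_gas = 3 − 1 = +2, Q moves away from K toward the side with fewer gas moles, so the system shifts toward the side with more gas moles — to the right.
Removing R (g), a product, drives the reaction to the right.
All effects act in the same direction — net shift to the right.

right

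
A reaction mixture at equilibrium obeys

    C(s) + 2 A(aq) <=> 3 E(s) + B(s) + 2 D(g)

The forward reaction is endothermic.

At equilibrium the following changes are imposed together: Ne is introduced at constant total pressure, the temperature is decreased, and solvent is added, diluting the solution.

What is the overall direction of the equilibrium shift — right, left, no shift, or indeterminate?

cannot be determined

Adding inert gas at constant total pressure expands the volume and lowers every reacting partial pressure. With Δn_gas = 2 − 0 = +2, Q moves away from K toward the side with fewer gas moles, so the system shifts toward the side with more gas moles — to the right.
The forward reaction is endothermic. Lowering T favours the exothermic direction — shift to the left.
Dilution lowers every aqueous concentration by the same factor. Δn_aq = 0 − 2 = -2, so the system shifts toward the side with more dissolved moles — to the left.
The individual effects push in opposite directions; without quantitative information the net direction cannot be determined.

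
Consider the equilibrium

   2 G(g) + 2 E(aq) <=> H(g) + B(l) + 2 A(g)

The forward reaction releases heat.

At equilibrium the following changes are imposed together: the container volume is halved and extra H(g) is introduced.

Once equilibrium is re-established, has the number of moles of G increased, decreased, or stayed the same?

increases

Gas moles: reactants 2, products 3 (Δn_gas = +1). Compression shifts the system toward the side with fewer moles of gas — to the left.
Adding H (g), a product, drives the reaction to the left.
The net shift is to the left. G is a reactant, so its amount increases.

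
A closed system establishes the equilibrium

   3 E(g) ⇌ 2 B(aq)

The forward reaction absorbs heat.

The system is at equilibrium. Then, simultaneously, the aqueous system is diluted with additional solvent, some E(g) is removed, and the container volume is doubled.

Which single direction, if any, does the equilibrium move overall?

cannot be determined

Dilution lowers every aqueous concentration by the same factor. Δn_aq = 2 − 0 = +2, so the system shifts toward the side with more dissolved moles — to the right.
Removing E (g), a reactant, drives the reaction to the left.
Gas moles: reactants 3, products 0 (Δn_gas = -3). Expansion shifts the system toward the side with more moles of gas — to the left.
The individual effects push in opposite directions; without quantitative information the net direction cannot be determined.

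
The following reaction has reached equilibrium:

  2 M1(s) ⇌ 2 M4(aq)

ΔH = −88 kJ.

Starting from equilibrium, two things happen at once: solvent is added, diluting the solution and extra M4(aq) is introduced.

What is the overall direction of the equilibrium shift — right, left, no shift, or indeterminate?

cannot be determined

Dilution lowers every aqueous concentration by the same factor. Δn_aq = 2 − 0 = +2, so the system shifts toward the side with more dissolved moles — to the right.
Adding M4 (aq), a product, drives the reaction to the left.
The individual effects push in opposite directions; without quantitative information the net direction cannot be determined.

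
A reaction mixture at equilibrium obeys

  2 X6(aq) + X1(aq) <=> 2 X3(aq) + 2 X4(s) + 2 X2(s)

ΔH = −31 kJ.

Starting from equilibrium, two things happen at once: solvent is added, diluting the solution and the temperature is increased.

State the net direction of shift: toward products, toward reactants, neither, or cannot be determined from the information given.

Dilution lowers every aqueous concentration by the same factor. Δn_aq = 2 − 3 = -1, so the system shifts toward the side with more dissolved moles — to the left.
The forward reaction is exothermic. Raising T favours the endothermic direction — shift to the left.
All effects act in the same direction — net shift to the left.

left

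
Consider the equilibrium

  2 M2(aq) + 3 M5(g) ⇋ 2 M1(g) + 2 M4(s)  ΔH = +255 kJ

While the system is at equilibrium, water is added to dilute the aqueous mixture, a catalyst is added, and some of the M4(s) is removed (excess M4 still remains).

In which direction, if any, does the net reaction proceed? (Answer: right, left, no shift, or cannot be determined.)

Dilution lowers every aqueous concentration by the same factor. Δn_aq = 0 − 2 = -2, so the system shifts toward the side with more dissolved moles — to the left.
A catalyst speeds both forward and reverse rates equally; it changes neither Q nor K — no shift from this change.
M4 is a pure solid; its activity is 1 regardless of amount, so Q is unaffected — no shift from this change.
Only the nonzero effect(s) matter; the net shift is to the left.

left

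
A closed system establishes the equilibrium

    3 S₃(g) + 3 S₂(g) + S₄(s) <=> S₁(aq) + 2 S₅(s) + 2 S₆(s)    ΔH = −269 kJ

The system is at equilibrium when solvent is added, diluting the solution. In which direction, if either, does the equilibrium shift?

Dilution lowers every aqueous concentration by the same factor. Δn_aq = 1 − 0 = +1, so the system shifts toward the side with more dissolved moles — to the right.

right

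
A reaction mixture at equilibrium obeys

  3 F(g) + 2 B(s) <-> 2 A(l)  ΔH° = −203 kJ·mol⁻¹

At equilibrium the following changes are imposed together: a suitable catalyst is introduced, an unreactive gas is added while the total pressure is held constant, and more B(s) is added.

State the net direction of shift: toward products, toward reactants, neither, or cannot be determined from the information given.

A catalyst speeds both forward and reverse rates equally; it changes neither Q nor K — no shift from this change.
Adding inert gas at constant total pressure expands the volume and lowers every reacting partial pressure. With Δn_gas = 0 − 3 = -3, Q moves away from K toward the side with fewer gas moles, so the system shifts toward the side with more gas moles — to the left.
B is a pure solid; its activity is 1 regardless of amount, so Q is unaffected — no shift from this change.
Only the nonzero effect(s) matter; the net shift is to the left.

left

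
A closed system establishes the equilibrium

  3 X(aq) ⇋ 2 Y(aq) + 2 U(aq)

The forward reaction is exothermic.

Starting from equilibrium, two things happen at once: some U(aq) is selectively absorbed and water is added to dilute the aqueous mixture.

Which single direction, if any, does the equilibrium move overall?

Removing U (aq), a product, drives the reaction to the right.
Dilution lowers every aqueous concentration by the same factor. Δn_aq = 4 − 3 = +1, so the system shifts toward the side with more dissolved moles — to the right.
All effects act in the same direction — net shift to the right.

right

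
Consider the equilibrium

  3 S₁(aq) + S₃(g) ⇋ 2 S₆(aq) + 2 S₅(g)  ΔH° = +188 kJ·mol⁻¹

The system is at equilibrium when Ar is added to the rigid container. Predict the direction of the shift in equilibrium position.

no shift

At constant volume, adding an inert gas leaves every reacting species' partial pressure unchanged, so Q is unchanged — no shift from this change.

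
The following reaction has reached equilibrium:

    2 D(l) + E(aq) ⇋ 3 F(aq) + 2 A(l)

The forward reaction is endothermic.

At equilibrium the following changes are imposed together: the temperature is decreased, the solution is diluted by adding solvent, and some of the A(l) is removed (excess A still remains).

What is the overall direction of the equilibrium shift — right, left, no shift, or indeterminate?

The forward reaction is endothermic. Lowering T favours the exothermic direction — shift to the left.
Dilution lowers every aqueous concentration by the same factor. Δn_aq = 3 − 1 = +2, so the system shifts toward the side with more dissolved moles — to the right.
A is a pure liquid; its activity is 1 regardless of amount, so Q is unaffected — no shift from this change.
The individual effects push in opposite directions; without quantitative information the net direction cannot be determined.

cannot be determined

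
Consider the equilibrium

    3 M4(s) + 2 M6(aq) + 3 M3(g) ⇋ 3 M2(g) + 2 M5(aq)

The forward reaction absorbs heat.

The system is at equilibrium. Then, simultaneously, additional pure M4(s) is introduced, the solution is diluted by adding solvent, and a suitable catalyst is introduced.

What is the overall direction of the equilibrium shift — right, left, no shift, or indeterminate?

M4 is a pure solid; its activity is 1 regardless of amount, so Q is unaffected — no shift from this change.
Dilution scales every aqueous concentration by the same factor. Δn_aq = 2 − 2 = 0, so Q is unchanged — no shift.
A catalyst speeds both forward and reverse rates equally; it changes neither Q nor K — no shift from this change.
None of the changes alters Q relative to K, so there is no net shift.

no shift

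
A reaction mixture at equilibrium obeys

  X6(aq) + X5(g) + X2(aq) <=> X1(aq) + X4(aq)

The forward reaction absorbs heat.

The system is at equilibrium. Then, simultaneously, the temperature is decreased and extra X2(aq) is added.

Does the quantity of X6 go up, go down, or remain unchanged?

The forward reaction is endothermic. Lowering T favours the exothermic direction — shift to the left.
Adding X2 (aq), a reactant, drives the reaction to the right.
The two effects oppose each other, so the net shift — and hence the change in X6 — cannot be determined from the given information.

cannot be determined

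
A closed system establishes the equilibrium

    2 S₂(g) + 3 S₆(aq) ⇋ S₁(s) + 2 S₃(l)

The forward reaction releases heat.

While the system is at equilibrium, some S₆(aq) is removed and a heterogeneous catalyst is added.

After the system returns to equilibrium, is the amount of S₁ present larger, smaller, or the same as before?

Removing S₆ (aq), a reactant, drives the reaction to the left.
A catalyst speeds both forward and reverse rates equally; it changes neither Q nor K — no shift from this change.
The net shift is to the left. S₁ is a product, so its amount decreases.

decreases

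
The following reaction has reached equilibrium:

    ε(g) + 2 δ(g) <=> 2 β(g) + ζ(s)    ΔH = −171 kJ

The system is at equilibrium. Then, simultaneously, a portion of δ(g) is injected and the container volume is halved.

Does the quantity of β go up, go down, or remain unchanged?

increases

Adding δ (g), a reactant, drives the reaction to the right.
Gas moles: reactants 3, products 2 (Δn_gas = -1). Compression shifts the system toward the side with fewer moles of gas — to the right.
The net shift is to the right. β is a product, so its amount increases.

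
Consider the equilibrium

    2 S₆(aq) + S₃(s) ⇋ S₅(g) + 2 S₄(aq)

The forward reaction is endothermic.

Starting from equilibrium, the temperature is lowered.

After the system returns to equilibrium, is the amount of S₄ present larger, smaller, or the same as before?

The forward reaction is endothermic. Lowering T favours the exothermic direction — shift to the left.
The net shift is to the left. S₄ is a product, so its amount decreases.

decreases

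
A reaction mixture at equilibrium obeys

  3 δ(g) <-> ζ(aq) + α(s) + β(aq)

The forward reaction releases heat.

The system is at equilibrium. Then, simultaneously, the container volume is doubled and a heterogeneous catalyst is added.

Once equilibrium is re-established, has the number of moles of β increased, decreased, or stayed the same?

decreases

Gas moles: reactants 3, products 0 (Δn_gas = -3). Expansion shifts the system toward the side with more moles of gas — to the left.
A catalyst speeds both forward and reverse rates equally; it changes neither Q nor K — no shift from this change.
The net shift is to the left. β is a product, so its amount decreases.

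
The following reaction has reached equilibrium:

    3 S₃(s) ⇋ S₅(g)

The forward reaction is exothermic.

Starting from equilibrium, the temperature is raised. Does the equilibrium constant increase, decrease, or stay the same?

decreases

K depends on temperature via the van 't Hoff relation. The forward reaction is exothermic, so raising T decreases K.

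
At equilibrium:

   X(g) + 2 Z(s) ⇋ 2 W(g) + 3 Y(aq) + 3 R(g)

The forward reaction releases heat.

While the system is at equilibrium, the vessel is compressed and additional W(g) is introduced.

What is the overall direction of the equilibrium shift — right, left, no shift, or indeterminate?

left

Gas moles: reactants 1, products 5 (Δn_gas = +4). Compression shifts the system toward the side with fewer moles of gas — to the left.
Adding W (g), a product, drives the reaction to the left.
All effects act in the same direction — net shift to the left.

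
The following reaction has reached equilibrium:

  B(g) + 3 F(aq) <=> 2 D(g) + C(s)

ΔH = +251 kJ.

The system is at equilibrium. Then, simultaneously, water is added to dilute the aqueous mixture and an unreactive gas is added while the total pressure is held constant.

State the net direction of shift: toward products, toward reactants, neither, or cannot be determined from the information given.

cannot be determined

Dilution lowers every aqueous concentration by the same factor. Δn_aq = 0 − 3 = -3, so the system shifts toward the side with more dissolved moles — to the left.
Adding inert gas at constant total pressure expands the volume and lowers every reacting partial pressure. With Δn_gas = 2 − 1 = +1, Q moves away from K toward the side with fewer gas moles, so the system shifts toward the side with more gas moles — to the right.
The individual effects push in opposite directions; without quantitative information the net direction cannot be determined.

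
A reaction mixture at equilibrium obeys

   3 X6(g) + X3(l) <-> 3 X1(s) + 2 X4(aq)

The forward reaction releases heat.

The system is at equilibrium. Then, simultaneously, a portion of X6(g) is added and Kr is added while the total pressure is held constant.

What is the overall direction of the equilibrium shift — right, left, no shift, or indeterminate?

Adding X6 (g), a reactant, drives the reaction to the right.
Adding inert gas at constant total pressure expands the volume and lowers every reacting partial pressure. With Δn_gas = 0 − 3 = -3, Q moves away from K toward the side with fewer gas moles, so the system shifts toward the side with more gas moles — to the left.
The individual effects push in opposite directions; without quantitative information the net direction cannot be determined.

cannot be determined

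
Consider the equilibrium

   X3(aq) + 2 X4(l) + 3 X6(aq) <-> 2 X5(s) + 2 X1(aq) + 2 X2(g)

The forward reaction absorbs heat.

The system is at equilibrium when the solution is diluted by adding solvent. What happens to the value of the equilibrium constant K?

The equilibrium constant depends only on temperature. This perturbation may move the position of equilibrium, but since T is unchanged, K itself is unchanged.

unchanged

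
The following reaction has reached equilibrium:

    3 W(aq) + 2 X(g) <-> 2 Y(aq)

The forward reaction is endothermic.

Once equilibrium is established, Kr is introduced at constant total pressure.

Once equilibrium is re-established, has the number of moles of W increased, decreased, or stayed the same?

increases

Adding inert gas at constant total pressure expands the volume and lowers every reacting partial pressure. With Δn_gas = 0 − 2 = -2, Q moves away from K toward the side with fewer gas moles, so the system shifts toward the side with more gas moles — to the left.
The net shift is to the left. W is a reactant, so its amount increases.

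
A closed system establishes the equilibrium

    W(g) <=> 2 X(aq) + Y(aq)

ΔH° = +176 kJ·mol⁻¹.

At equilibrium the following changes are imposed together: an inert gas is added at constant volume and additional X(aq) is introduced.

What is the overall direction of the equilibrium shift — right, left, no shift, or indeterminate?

At constant volume, adding an inert gas leaves every reacting species' partial pressure unchanged, so Q is unchanged — no shift from this change.
Adding X (aq), a product, drives the reaction to the left.
Only the nonzero effect(s) matter; the net shift is to the left.

left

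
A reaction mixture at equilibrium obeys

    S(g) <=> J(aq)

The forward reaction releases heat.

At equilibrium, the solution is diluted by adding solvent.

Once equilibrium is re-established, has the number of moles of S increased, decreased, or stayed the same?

Dilution lowers every aqueous concentration by the same factor. Δn_aq = 1 − 0 = +1, so the system shifts toward the side with more dissolved moles — to the right.
The net shift is to the right. S is a reactant, so its amount decreases.

decreases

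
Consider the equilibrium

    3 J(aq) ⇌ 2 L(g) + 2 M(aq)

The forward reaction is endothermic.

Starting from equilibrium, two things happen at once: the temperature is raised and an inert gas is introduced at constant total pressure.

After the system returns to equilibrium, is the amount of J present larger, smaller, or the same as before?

decreases

The forward reaction is endothermic. Raising T favours the endothermic direction — shift to the right.
Adding inert gas at constant total pressure expands the volume and lowers every reacting partial pressure. With Δn_gas = 2 − 0 = +2, Q moves away from K toward the side with fewer gas moles, so the system shifts toward the side with more gas moles — to the right.
The net shift is to the right. J is a reactant, so its amount decreases.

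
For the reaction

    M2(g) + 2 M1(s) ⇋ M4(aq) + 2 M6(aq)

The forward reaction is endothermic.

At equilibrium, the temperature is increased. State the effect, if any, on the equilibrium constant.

K depends on temperature via the van 't Hoff relation. The forward reaction is endothermic, so raising T increases K.

increases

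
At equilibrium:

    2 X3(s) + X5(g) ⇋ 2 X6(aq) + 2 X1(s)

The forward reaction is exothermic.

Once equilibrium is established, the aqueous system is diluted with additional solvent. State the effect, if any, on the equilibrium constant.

unchanged

The equilibrium constant depends only on temperature. This perturbation may move the position of equilibrium, but since T is unchanged, K itself is unchanged.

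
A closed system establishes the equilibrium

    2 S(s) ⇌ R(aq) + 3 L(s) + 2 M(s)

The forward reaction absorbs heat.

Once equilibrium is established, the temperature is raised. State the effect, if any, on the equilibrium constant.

increases

K depends on temperature via the van 't Hoff relation. The forward reaction is endothermic, so raising T increases K.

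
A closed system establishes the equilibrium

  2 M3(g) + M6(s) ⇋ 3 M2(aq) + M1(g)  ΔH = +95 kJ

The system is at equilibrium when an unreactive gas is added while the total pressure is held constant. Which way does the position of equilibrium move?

Adding inert gas at constant total pressure expands the volume and lowers every reacting partial pressure. With Δn_gas = 1 − 2 = -1, Q moves away from K toward the side with fewer gas moles, so the system shifts toward the side with more gas moles — to the left.

left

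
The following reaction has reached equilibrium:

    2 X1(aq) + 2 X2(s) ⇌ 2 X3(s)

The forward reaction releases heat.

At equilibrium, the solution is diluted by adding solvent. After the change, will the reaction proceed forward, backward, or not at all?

Dilution lowers every aqueous concentration by the same factor. Δn_aq = 0 − 2 = -2, so the system shifts toward the side with more dissolved moles — to the left.

left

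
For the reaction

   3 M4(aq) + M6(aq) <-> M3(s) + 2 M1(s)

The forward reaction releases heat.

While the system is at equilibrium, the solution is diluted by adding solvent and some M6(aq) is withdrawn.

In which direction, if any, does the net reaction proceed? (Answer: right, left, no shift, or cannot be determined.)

left

Dilution lowers every aqueous concentration by the same factor. Δn_aq = 0 − 4 = -4, so the system shifts toward the side with more dissolved moles — to the left.
Removing M6 (aq), a reactant, drives the reaction to the left.
All effects act in the same direction — net shift to the left.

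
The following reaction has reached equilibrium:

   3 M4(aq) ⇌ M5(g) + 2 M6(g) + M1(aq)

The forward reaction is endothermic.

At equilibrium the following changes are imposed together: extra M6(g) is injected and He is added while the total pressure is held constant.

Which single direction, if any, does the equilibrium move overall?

Adding M6 (g), a product, drives the reaction to the left.
Adding inert gas at constant total pressure expands the volume and lowers every reacting partial pressure. With Δn_gas = 3 − 0 = +3, Q moves away from K toward the side with fewer gas moles, so the system shifts toward the side with more gas moles — to the right.
The individual effects push in opposite directions; without quantitative information the net direction cannot be determined.

cannot be determined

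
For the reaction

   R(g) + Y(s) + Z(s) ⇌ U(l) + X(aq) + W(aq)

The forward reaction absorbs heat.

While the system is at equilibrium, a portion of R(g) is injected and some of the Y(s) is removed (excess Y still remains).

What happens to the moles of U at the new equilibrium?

increases

Adding R (g), a reactant, drives the reaction to the right.
Y is a pure solid; its activity is 1 regardless of amount, so Q is unaffected — no shift from this change.
The net shift is to the right. U is a product, so its amount increases.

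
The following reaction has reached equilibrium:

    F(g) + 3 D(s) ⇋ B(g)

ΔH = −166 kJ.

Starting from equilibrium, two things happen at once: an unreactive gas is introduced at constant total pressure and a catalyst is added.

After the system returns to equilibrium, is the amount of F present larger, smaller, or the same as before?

Adding inert gas at constant total pressure expands the volume, scaling every reacting partial pressure by the same factor. Δn_gas = 1 − 1 = 0, so Q is unchanged — no shift.
A catalyst speeds both forward and reverse rates equally; it changes neither Q nor K — no shift from this change.
No net shift occurs, so the amount of F is unchanged.

unchanged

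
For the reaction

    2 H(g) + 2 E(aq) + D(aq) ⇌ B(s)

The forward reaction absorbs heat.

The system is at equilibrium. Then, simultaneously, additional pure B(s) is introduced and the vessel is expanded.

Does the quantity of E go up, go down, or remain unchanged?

increases

B is a pure solid; its activity is 1 regardless of amount, so Q is unaffected — no shift from this change.
Gas moles: reactants 2, products 0 (Δn_gas = -2). Expansion shifts the system toward the side with more moles of gas — to the left.
The net shift is to the left. E is a reactant, so its amount increases.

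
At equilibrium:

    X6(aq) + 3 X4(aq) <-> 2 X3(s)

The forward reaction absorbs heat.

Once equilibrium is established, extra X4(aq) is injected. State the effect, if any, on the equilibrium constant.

unchanged

The equilibrium constant depends only on temperature. This perturbation may move the position of equilibrium, but since T is unchanged, K itself is unchanged.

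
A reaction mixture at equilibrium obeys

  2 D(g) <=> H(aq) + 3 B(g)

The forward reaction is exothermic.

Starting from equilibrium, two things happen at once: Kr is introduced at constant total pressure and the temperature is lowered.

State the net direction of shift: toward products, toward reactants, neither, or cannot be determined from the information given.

Adding inert gas at constant total pressure expands the volume and lowers every reacting partial pressure. With Δn_gas = 3 − 2 = +1, Q moves away from K toward the side with fewer gas moles, so the system shifts toward the side with more gas moles — to the right.
The forward reaction is exothermic. Lowering T favours the exothermic direction — shift to the right.
All effects act in the same direction — net shift to the right.

right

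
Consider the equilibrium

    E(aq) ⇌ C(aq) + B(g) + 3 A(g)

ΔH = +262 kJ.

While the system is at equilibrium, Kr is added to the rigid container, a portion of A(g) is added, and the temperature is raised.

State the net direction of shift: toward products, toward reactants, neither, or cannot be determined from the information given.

At constant volume, adding an inert gas leaves every reacting species' partial pressure unchanged, so Q is unchanged — no shift from this change.
Adding A (g), a product, drives the reaction to the left.
The forward reaction is endothermic. Raising T favours the endothermic direction — shift to the right.
The individual effects push in opposite directions; without quantitative information the net direction cannot be determined.

cannot be determined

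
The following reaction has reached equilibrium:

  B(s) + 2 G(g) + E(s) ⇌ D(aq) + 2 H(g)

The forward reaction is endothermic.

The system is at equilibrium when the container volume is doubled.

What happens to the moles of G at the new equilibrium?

Gas moles: reactants 2, products 2. Δn_gas = 0, so a volume change leaves Q equal to K — no shift from this change.
No net shift occurs, so the amount of G is unchanged.

unchanged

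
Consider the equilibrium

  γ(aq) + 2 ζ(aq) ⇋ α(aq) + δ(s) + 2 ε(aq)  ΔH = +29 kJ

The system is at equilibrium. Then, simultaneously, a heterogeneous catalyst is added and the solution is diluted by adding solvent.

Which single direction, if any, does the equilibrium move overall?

A catalyst speeds both forward and reverse rates equally; it changes neither Q nor K — no shift from this change.
Dilution scales every aqueous concentration by the same factor. Δn_aq = 3 − 3 = 0, so Q is unchanged — no shift.
None of the changes alters Q relative to K, so there is no net shift.

no shift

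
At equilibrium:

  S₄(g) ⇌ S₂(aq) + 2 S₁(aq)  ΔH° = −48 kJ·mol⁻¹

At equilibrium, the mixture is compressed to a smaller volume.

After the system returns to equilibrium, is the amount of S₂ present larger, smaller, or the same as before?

Gas moles: reactants 1, products 0 (Δn_gas = -1). Compression shifts the system toward the side with fewer moles of gas — to the right.
The net shift is to the right. S₂ is a product, so its amount increases.

increases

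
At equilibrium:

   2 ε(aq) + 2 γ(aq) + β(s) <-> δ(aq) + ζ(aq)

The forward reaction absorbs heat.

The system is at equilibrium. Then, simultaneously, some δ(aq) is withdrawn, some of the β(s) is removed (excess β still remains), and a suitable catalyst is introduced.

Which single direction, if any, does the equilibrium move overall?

Removing δ (aq), a product, drives the reaction to the right.
β is a pure solid; its activity is 1 regardless of amount, so Q is unaffected — no shift from this change.
A catalyst speeds both forward and reverse rates equally; it changes neither Q nor K — no shift from this change.
Only the nonzero effect(s) matter; the net shift is to the right.

right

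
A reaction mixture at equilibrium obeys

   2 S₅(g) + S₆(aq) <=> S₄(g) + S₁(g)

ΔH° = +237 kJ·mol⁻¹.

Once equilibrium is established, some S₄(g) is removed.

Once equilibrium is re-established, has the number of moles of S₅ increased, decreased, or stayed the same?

decreases

Removing S₄ (g), a product, drives the reaction to the right.
The net shift is to the right. S₅ is a reactant, so its amount decreases.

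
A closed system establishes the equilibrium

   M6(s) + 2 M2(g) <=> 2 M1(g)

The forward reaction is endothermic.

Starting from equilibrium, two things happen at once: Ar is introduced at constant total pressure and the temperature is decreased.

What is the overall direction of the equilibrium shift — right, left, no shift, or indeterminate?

Adding inert gas at constant total pressure expands the volume, scaling every reacting partial pressure by the same factor. Δn_gas = 2 − 2 = 0, so Q is unchanged — no shift.
The forward reaction is endothermic. Lowering T favours the exothermic direction — shift to the left.
Only the nonzero effect(s) matter; the net shift is to the left.

left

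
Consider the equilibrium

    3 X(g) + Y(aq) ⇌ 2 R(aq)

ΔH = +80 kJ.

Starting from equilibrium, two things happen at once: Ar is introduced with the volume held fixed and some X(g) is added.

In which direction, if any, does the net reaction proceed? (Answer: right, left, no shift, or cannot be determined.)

right

At constant volume, adding an inert gas leaves every reacting species' partial pressure unchanged, so Q is unchanged — no shift from this change.
Adding X (g), a reactant, drives the reaction to the right.
Only the nonzero effect(s) matter; the net shift is to the right.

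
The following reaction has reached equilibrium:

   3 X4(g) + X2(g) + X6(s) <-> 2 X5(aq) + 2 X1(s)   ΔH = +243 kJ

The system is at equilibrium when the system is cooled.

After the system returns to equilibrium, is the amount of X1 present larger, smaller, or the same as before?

The forward reaction is endothermic. Lowering T favours the exothermic direction — shift to the left.
The net shift is to the left. X1 is a product, so its amount decreases.

decreases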